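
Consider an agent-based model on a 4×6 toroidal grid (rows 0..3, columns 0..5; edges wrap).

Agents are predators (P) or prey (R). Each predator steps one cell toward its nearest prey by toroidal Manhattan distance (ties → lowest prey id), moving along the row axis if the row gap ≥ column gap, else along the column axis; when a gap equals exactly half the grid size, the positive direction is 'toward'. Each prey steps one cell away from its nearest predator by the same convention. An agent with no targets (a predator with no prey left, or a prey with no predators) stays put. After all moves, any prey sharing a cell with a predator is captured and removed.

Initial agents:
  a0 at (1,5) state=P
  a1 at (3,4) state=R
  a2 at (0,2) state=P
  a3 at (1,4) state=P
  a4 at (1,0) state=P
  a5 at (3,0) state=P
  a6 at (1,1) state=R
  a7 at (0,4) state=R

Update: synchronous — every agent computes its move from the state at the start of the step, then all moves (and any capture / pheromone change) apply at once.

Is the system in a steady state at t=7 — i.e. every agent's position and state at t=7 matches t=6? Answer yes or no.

yes

t=1: a0@(1,0):P a1@(2,4):R a2@(1,2):P a3@(0,4):P a4@(1,1):P a5@(3,5):P a7@(3,4):R
t=2: a0@(1,5):P a1@(1,4):R a2@(1,3):P a3@(3,4):P a4@(1,2):P a5@(3,4):P a7@(2,4):R
t=3: a0@(1,4):P a2@(1,4):P a3@(2,4):P a4@(1,3):P a5@(2,4):P
t=4: (unchanged — steady state)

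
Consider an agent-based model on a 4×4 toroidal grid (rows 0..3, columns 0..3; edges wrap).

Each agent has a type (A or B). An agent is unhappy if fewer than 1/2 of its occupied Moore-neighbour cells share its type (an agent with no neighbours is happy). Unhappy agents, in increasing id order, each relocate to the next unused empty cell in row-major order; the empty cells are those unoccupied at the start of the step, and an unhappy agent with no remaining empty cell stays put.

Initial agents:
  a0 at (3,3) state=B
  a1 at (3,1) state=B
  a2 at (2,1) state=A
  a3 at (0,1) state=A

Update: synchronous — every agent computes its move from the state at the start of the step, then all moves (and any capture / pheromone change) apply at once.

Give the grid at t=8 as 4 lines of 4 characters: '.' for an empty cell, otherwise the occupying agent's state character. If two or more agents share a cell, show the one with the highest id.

t=1: a0@(3,3):B a1@(0,0):B a2@(0,2):A a3@(0,3):A
t=2: a0@(0,1):B a1@(0,0):B a2@(0,2):A a3@(1,0):A
t=3: a0@(0,3):B a1@(0,0):B a2@(1,1):A a3@(1,2):A
t=4: (unchanged — steady state)

B..B
.AA.
....
....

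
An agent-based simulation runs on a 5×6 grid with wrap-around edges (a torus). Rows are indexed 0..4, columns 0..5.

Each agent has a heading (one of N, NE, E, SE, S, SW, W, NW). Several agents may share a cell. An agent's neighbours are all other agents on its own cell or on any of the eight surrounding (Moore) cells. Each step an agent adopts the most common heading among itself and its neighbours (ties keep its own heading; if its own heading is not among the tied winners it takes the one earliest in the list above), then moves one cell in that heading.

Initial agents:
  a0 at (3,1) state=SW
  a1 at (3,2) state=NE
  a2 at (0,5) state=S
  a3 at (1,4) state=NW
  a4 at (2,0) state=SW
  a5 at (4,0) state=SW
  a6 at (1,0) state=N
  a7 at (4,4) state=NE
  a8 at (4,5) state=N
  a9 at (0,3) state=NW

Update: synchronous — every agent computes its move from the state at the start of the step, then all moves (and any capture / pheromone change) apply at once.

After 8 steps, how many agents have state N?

t=1: a0@(4,0):SW a1@(2,3):NE a2@(4,5):N a3@(0,3):NW a4@(3,5):SW a5@(0,5):SW a6@(0,0):N a7@(3,5):NE a8@(3,5):N a9@(4,2):NW
t=2: a0@(0,5):SW a1@(1,4):NE a2@(3,5):N a3@(4,2):NW a4@(4,4):SW a5@(1,4):SW a6@(4,0):N a7@(2,5):N a8@(2,5):N a9@(3,1):NW
t=3: a0@(1,4):SW a1@(0,4):N a2@(2,5):N a3@(3,1):NW a4@(0,3):SW a5@(2,3):SW a6@(3,0):N a7@(1,5):N a8@(1,5):N a9@(2,0):NW
t=4: a0@(0,4):N a1@(4,4):N a2@(1,5):N a3@(2,0):NW a4@(1,2):SW a5@(3,2):SW a6@(2,0):N a7@(0,5):N a8@(0,5):N a9@(1,0):N
t=5: a0@(4,4):N a1@(3,4):N a2@(0,5):N a3@(1,0):N a4@(2,1):SW a5@(4,1):SW a6@(1,0):N a7@(4,5):N a8@(4,5):N a9@(0,0):N
t=6: a0@(3,4):N a1@(2,4):N a2@(4,5):N a3@(0,0):N a4@(1,1):N a5@(0,0):SW a6@(0,0):N a7@(3,5):N a8@(3,5):N a9@(4,0):N
t=7: a0@(2,4):N a1@(1,4):N a2@(3,5):N a3@(4,0):N a4@(0,1):N a5@(4,0):N a6@(4,0):N a7@(2,5):N a8@(2,5):N a9@(3,0):N
t=8: a0@(1,4):N a1@(0,4):N a2@(2,5):N a3@(3,0):N a4@(4,1):N a5@(3,0):N a6@(3,0):N a7@(1,5):N a8@(1,5):N a9@(2,0):N

10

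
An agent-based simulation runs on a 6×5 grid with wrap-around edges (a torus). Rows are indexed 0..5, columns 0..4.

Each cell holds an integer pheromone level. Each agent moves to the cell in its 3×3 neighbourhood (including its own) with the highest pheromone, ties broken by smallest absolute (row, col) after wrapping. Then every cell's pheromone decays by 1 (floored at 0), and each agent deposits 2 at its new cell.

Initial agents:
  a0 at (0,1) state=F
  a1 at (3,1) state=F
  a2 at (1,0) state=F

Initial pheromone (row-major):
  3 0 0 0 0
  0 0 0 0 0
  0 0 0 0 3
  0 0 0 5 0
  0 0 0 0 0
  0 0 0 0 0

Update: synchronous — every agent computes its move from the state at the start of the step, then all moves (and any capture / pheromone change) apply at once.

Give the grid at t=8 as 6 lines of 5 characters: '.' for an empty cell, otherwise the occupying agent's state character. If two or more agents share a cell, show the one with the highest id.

F....
.....
F....
.....
.....
.....

t=1: a0@(0,0) a1@(2,0) a2@(0,0) | pheromone: 6 0 0 0 0 / 0 0 0 0 0 / 2 0 0 0 2 / 0 0 0 4 0 / 0 0 0 0 0 / 0 0 0 0 0
t=2: a0@(0,0) a1@(2,0) a2@(0,0) | pheromone: 9 0 0 0 0 / 0 0 0 0 0 / 3 0 0 0 1 / 0 0 0 3 0 / 0 0 0 0 0 / 0 0 0 0 0
t=3: a0@(0,0) a1@(2,0) a2@(0,0) | pheromone: 12 0 0 0 0 / 0 0 0 0 0 / 4 0 0 0 0 / 0 0 0 2 0 / 0 0 0 0 0 / 0 0 0 0 0
t=4: a0@(0,0) a1@(2,0) a2@(0,0) | pheromone: 15 0 0 0 0 / 0 0 0 0 0 / 5 0 0 0 0 / 0 0 0 1 0 / 0 0 0 0 0 / 0 0 0 0 0
t=5: a0@(0,0) a1@(2,0) a2@(0,0) | pheromone: 18 0 0 0 0 / 0 0 0 0 0 / 6 0 0 0 0 / 0 0 0 0 0 / 0 0 0 0 0 / 0 0 0 0 0
t=6: a0@(0,0) a1@(2,0) a2@(0,0) | pheromone: 21 0 0 0 0 / 0 0 0 0 0 / 7 0 0 0 0 / 0 0 0 0 0 / 0 0 0 0 0 / 0 0 0 0 0
t=7: a0@(0,0) a1@(2,0) a2@(0,0) | pheromone: 24 0 0 0 0 / 0 0 0 0 0 / 8 0 0 0 0 / 0 0 0 0 0 / 0 0 0 0 0 / 0 0 0 0 0
t=8: a0@(0,0) a1@(2,0) a2@(0,0) | pheromone: 27 0 0 0 0 / 0 0 0 0 0 / 9 0 0 0 0 / 0 0 0 0 0 / 0 0 0 0 0 / 0 0 0 0 0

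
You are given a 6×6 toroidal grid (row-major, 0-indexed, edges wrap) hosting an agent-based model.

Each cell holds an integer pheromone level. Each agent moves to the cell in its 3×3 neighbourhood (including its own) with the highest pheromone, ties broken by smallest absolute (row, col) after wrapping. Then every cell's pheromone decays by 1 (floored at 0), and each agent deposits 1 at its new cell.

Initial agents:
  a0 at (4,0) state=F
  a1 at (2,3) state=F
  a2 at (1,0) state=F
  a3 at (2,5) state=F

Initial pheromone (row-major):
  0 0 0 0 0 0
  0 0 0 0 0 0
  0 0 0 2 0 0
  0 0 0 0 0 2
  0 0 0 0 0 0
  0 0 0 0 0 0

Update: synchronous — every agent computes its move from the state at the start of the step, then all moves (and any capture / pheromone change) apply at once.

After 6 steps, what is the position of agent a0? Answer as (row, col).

t=1: a0@(3,5) a1@(2,3) a2@(0,0) a3@(3,5) | pheromone: 1 0 0 0 0 0 / 0 0 0 0 0 0 / 0 0 0 2 0 0 / 0 0 0 0 0 3 / 0 0 0 0 0 0 / 0 0 0 0 0 0
t=2: a0@(3,5) a1@(2,3) a2@(0,0) a3@(3,5) | pheromone: 1 0 0 0 0 0 / 0 0 0 0 0 0 / 0 0 0 2 0 0 / 0 0 0 0 0 4 / 0 0 0 0 0 0 / 0 0 0 0 0 0
t=3: a0@(3,5) a1@(2,3) a2@(0,0) a3@(3,5) | pheromone: 1 0 0 0 0 0 / 0 0 0 0 0 0 / 0 0 0 2 0 0 / 0 0 0 0 0 5 / 0 0 0 0 0 0 / 0 0 0 0 0 0
t=4: a0@(3,5) a1@(2,3) a2@(0,0) a3@(3,5) | pheromone: 1 0 0 0 0 0 / 0 0 0 0 0 0 / 0 0 0 2 0 0 / 0 0 0 0 0 6 / 0 0 0 0 0 0 / 0 0 0 0 0 0
t=5: a0@(3,5) a1@(2,3) a2@(0,0) a3@(3,5) | pheromone: 1 0 0 0 0 0 / 0 0 0 0 0 0 / 0 0 0 2 0 0 / 0 0 0 0 0 7 / 0 0 0 0 0 0 / 0 0 0 0 0 0
t=6: a0@(3,5) a1@(2,3) a2@(0,0) a3@(3,5) | pheromone: 1 0 0 0 0 0 / 0 0 0 0 0 0 / 0 0 0 2 0 0 / 0 0 0 0 0 8 / 0 0 0 0 0 0 / 0 0 0 0 0 0

(3, 5)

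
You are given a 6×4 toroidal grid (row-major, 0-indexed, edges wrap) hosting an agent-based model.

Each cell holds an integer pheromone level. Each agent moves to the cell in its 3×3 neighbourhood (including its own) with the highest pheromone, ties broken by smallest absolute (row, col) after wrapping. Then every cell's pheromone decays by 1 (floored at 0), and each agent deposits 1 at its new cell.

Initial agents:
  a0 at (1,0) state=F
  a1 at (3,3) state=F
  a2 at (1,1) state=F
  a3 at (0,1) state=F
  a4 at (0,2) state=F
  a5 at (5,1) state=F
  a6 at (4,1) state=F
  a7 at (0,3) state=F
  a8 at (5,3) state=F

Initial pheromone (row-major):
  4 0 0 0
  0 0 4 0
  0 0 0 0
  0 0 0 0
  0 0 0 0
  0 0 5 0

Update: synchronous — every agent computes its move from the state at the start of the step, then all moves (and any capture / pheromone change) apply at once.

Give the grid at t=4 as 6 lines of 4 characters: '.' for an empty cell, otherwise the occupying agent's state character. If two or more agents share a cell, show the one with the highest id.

t=1: a0@(0,0) a1@(2,0) a2@(0,0) a3@(5,2) a4@(5,2) a5@(5,2) a6@(5,2) a7@(5,2) a8@(5,2) | pheromone: 5 0 0 0 / 0 0 3 0 / 1 0 0 0 / 0 0 0 0 / 0 0 0 0 / 0 0 10 0
t=2: a0@(0,0) a1@(2,0) a2@(0,0) a3@(5,2) a4@(5,2) a5@(5,2) a6@(5,2) a7@(5,2) a8@(5,2) | pheromone: 6 0 0 0 / 0 0 2 0 / 1 0 0 0 / 0 0 0 0 / 0 0 0 0 / 0 0 15 0
t=3: a0@(0,0) a1@(2,0) a2@(0,0) a3@(5,2) a4@(5,2) a5@(5,2) a6@(5,2) a7@(5,2) a8@(5,2) | pheromone: 7 0 0 0 / 0 0 1 0 / 1 0 0 0 / 0 0 0 0 / 0 0 0 0 / 0 0 20 0
t=4: a0@(0,0) a1@(2,0) a2@(0,0) a3@(5,2) a4@(5,2) a5@(5,2) a6@(5,2) a7@(5,2) a8@(5,2) | pheromone: 8 0 0 0 / 0 0 0 0 / 1 0 0 0 / 0 0 0 0 / 0 0 0 0 / 0 0 25 0

F...
....
F...
....
....
..F.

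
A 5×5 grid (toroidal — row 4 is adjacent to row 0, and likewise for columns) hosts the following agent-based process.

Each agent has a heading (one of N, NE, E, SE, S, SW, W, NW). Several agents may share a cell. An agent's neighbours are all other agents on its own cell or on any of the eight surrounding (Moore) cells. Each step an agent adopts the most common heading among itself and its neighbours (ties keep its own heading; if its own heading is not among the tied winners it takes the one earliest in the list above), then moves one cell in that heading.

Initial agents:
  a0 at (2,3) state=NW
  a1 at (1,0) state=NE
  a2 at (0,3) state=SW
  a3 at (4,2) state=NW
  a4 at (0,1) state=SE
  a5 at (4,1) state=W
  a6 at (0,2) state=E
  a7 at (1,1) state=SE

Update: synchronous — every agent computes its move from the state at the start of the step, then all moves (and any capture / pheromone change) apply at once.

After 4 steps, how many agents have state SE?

8

t=1: a0@(1,2):NW a1@(2,1):SE a2@(1,2):SW a3@(3,1):NW a4@(1,2):SE a5@(4,0):W a6@(1,3):SE a7@(2,2):SE
t=2: a0@(2,3):SE a1@(3,2):SE a2@(2,3):SE a3@(4,2):SE a4@(2,3):SE a5@(4,4):W a6@(2,4):SE a7@(3,3):SE
t=3: a0@(3,4):SE a1@(4,3):SE a2@(3,4):SE a3@(0,3):SE a4@(3,4):SE a5@(4,3):W a6@(3,0):SE a7@(4,4):SE
t=4: a0@(4,0):SE a1@(0,4):SE a2@(4,0):SE a3@(1,4):SE a4@(4,0):SE a5@(0,4):SE a6@(4,1):SE a7@(0,0):SE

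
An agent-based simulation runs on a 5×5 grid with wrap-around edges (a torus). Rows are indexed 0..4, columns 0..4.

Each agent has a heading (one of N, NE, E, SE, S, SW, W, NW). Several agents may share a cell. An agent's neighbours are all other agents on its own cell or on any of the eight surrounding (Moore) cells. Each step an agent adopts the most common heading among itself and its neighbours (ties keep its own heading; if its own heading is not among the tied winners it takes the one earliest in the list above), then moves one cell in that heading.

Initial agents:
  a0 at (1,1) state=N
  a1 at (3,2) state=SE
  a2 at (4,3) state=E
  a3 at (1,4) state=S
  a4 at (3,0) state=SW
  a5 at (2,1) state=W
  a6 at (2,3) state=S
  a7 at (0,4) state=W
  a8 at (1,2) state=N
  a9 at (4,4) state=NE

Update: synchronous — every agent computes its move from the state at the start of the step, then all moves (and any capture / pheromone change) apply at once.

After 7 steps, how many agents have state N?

t=1: a0@(0,1):N a1@(4,3):SE a2@(4,4):E a3@(2,4):S a4@(4,4):SW a5@(1,1):N a6@(3,3):S a7@(0,3):W a8@(0,2):N a9@(3,0):NE
t=2: a0@(4,1):N a1@(0,4):SE a2@(4,0):E a3@(3,4):S a4@(0,3):SW a5@(0,1):N a6@(4,3):S a7@(0,2):W a8@(4,2):N a9@(2,1):NE
t=3: a0@(3,1):N a1@(1,0):SE a2@(3,0):N a3@(4,4):S a4@(1,2):SW a5@(4,1):N a6@(0,3):S a7@(4,2):N a8@(3,2):N a9@(1,2):NE
t=4: a0@(2,1):N a1@(2,1):SE a2@(2,0):N a3@(0,4):S a4@(2,1):SW a5@(3,1):N a6@(1,3):S a7@(3,2):N a8@(2,2):N a9@(0,3):NE
t=5: a0@(1,1):N a1@(1,1):N a2@(1,0):N a3@(1,4):S a4@(1,1):N a5@(2,1):N a6@(2,3):S a7@(2,2):N a8@(1,2):N a9@(1,3):S
t=6: a0@(0,1):N a1@(0,1):N a2@(0,0):N a3@(2,4):S a4@(0,1):N a5@(1,1):N a6@(3,3):S a7@(1,2):N a8@(0,2):N a9@(2,3):S
t=7: a0@(4,1):N a1@(4,1):N a2@(4,0):N a3@(3,4):S a4@(4,1):N a5@(0,1):N a6@(4,3):S a7@(0,2):N a8@(4,2):N a9@(3,3):S

7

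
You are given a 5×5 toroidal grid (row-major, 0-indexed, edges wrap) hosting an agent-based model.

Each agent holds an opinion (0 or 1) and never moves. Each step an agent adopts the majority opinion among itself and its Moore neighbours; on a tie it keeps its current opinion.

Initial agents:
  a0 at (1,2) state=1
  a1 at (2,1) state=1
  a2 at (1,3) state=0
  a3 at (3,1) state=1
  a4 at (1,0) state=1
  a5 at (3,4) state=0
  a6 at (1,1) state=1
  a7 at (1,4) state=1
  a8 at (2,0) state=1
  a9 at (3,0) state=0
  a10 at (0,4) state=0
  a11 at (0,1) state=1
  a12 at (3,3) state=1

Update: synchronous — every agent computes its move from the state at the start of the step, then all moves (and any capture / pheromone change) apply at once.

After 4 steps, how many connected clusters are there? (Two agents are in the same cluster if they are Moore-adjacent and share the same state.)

2

t=1: a0@(1,2):1 a1@(2,1):1 a2@(1,3):0 a3@(3,1):1 a4@(1,0):1 a5@(3,4):0 a6@(1,1):1 a7@(1,4):1 a8@(2,0):1 a9@(3,0):1 a10@(0,4):0 a11@(0,1):1 a12@(3,3):1
t=2: a0@(1,2):1 a1@(2,1):1 a2@(1,3):0 a3@(3,1):1 a4@(1,0):1 a5@(3,4):1 a6@(1,1):1 a7@(1,4):1 a8@(2,0):1 a9@(3,0):1 a10@(0,4):0 a11@(0,1):1 a12@(3,3):1
t=3: (unchanged — steady state)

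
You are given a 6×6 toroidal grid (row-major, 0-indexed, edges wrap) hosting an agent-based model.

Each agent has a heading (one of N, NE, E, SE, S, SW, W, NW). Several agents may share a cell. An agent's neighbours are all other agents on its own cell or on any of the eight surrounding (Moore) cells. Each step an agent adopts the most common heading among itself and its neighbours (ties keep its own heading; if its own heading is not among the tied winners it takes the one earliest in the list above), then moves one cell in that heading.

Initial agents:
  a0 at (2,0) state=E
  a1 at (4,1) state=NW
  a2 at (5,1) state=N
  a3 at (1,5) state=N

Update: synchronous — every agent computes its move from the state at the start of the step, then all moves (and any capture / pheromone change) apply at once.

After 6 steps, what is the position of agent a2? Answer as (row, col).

(5, 1)

t=1: a0@(2,1):E a1@(3,0):NW a2@(4,1):N a3@(0,5):N
t=2: a0@(2,2):E a1@(2,5):NW a2@(3,1):N a3@(5,5):N
t=3: a0@(2,3):E a1@(1,4):NW a2@(2,1):N a3@(4,5):N
t=4: a0@(2,4):E a1@(0,3):NW a2@(1,1):N a3@(3,5):N
t=5: a0@(2,5):E a1@(5,2):NW a2@(0,1):N a3@(2,5):N
t=6: a0@(2,0):E a1@(4,1):NW a2@(5,1):N a3@(1,5):N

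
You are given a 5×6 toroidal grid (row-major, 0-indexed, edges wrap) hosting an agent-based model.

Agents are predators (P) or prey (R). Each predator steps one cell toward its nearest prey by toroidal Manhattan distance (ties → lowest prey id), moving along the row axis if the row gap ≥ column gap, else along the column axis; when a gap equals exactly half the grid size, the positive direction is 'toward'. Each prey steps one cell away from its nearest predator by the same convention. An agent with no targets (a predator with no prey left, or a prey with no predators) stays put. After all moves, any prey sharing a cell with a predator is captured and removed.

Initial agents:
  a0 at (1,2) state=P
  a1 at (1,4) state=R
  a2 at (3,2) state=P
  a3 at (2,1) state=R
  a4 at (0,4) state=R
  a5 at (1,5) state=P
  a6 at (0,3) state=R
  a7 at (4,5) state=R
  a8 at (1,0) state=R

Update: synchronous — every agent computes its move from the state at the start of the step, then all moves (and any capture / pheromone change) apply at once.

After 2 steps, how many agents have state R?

5

t=1: a0@(1,3):P a2@(2,2):P a3@(3,1):R a4@(4,4):R a5@(1,4):P a6@(4,3):R a7@(3,5):R a8@(1,1):R
t=2: a0@(0,3):P a2@(3,2):P a3@(4,1):R a4@(3,4):R a5@(0,4):P a6@(3,3):R a7@(4,5):R a8@(1,0):R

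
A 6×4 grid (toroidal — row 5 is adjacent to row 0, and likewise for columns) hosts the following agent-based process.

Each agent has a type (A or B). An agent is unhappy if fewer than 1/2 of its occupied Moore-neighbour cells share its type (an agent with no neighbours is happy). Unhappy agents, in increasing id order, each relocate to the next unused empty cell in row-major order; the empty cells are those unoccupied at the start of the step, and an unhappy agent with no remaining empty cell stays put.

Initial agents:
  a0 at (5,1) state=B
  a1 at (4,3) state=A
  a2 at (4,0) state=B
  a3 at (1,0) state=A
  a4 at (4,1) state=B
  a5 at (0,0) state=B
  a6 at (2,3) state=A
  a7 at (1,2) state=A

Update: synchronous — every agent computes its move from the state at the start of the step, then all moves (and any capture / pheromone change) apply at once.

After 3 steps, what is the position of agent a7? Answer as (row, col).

t=1: a0@(5,1):B a1@(0,1):A a2@(4,0):B a3@(1,0):A a4@(4,1):B a5@(0,0):B a6@(2,3):A a7@(1,2):A
t=2: a0@(5,1):B a1@(0,1):A a2@(4,0):B a3@(1,0):A a4@(4,1):B a5@(0,2):B a6@(2,3):A a7@(1,2):A
t=3: a0@(5,1):B a1@(0,1):A a2@(4,0):B a3@(1,0):A a4@(4,1):B a5@(0,0):B a6@(2,3):A a7@(1,2):A

(1, 2)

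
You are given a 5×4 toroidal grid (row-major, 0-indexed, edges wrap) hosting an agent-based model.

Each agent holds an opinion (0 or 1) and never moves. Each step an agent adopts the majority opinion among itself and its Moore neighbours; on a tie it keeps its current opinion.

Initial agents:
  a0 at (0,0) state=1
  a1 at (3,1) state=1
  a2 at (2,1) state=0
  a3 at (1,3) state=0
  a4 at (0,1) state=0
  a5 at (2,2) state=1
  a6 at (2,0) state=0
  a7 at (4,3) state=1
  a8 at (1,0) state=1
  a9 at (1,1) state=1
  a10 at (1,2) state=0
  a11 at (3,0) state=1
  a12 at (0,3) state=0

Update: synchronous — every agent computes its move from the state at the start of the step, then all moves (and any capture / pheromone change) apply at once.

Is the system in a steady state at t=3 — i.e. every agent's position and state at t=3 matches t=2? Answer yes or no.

t=1: a0@(0,0):1 a1@(3,1):1 a2@(2,1):1 a3@(1,3):0 a4@(0,1):1 a5@(2,2):1 a6@(2,0):1 a7@(4,3):1 a8@(1,0):0 a9@(1,1):1 a10@(1,2):0 a11@(3,0):1 a12@(0,3):0
t=2: a0@(0,0):1 a1@(3,1):1 a2@(2,1):1 a3@(1,3):0 a4@(0,1):1 a5@(2,2):1 a6@(2,0):1 a7@(4,3):1 a8@(1,0):1 a9@(1,1):1 a10@(1,2):1 a11@(3,0):1 a12@(0,3):0
t=3: a0@(0,0):1 a1@(3,1):1 a2@(2,1):1 a3@(1,3):1 a4@(0,1):1 a5@(2,2):1 a6@(2,0):1 a7@(4,3):1 a8@(1,0):1 a9@(1,1):1 a10@(1,2):1 a11@(3,0):1 a12@(0,3):1

no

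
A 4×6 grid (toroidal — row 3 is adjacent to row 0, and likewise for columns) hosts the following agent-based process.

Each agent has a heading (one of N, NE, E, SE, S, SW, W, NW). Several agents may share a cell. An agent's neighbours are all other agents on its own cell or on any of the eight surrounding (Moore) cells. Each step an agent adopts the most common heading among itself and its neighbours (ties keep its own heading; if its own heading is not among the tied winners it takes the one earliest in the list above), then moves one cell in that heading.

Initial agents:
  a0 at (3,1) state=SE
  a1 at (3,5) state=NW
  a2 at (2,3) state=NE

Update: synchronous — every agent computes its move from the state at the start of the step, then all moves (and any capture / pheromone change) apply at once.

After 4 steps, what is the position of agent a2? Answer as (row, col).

t=1: a0@(0,2):SE a1@(2,4):NW a2@(1,4):NE
t=2: a0@(1,3):SE a1@(1,3):NW a2@(0,5):NE
t=3: a0@(2,4):SE a1@(0,2):NW a2@(3,0):NE
t=4: a0@(3,5):SE a1@(3,1):NW a2@(2,1):NE

(2, 1)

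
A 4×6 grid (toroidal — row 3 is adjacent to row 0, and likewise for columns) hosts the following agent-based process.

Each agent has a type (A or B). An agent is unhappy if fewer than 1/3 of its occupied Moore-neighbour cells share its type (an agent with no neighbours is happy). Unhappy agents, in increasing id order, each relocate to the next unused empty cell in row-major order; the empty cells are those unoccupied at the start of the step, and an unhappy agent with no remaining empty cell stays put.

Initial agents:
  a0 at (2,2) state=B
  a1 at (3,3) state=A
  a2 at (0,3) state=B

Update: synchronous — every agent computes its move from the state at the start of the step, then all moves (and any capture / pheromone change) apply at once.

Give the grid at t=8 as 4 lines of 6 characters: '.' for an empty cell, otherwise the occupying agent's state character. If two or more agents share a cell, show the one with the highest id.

t=1: a0@(0,0):B a1@(0,1):A a2@(0,2):B
t=2: a0@(0,3):B a1@(0,4):A a2@(0,5):B
t=3: a0@(0,0):B a1@(0,1):A a2@(0,2):B
t=4: a0@(0,3):B a1@(0,4):A a2@(0,5):B
t=5: a0@(0,0):B a1@(0,1):A a2@(0,2):B
t=6: a0@(0,3):B a1@(0,4):A a2@(0,5):B
t=7: a0@(0,0):B a1@(0,1):A a2@(0,2):B
t=8: a0@(0,3):B a1@(0,4):A a2@(0,5):B

...BAB
......
......
......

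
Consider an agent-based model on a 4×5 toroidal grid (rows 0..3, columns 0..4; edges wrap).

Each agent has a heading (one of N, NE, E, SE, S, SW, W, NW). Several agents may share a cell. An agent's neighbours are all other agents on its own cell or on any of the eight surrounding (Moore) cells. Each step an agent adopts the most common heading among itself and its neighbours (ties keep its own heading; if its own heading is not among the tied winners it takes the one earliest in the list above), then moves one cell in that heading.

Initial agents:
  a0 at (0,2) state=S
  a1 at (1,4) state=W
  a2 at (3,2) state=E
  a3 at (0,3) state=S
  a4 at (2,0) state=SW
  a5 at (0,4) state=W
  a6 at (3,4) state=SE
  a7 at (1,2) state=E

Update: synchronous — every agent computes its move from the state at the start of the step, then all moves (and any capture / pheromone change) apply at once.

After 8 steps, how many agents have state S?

8

t=1: a0@(1,2):S a1@(1,3):W a2@(0,2):S a3@(1,3):S a4@(3,4):SW a5@(0,3):W a6@(0,0):SE a7@(2,2):S
t=2: a0@(2,2):S a1@(2,3):S a2@(1,2):S a3@(2,3):S a4@(0,3):SW a5@(1,3):S a6@(1,1):SE a7@(3,2):S
t=3: a0@(3,2):S a1@(3,3):S a2@(2,2):S a3@(3,3):S a4@(1,3):S a5@(2,3):S a6@(2,1):S a7@(0,2):S
t=4: a0@(0,2):S a1@(0,3):S a2@(3,2):S a3@(0,3):S a4@(2,3):S a5@(3,3):S a6@(3,1):S a7@(1,2):S
t=5: a0@(1,2):S a1@(1,3):S a2@(0,2):S a3@(1,3):S a4@(3,3):S a5@(0,3):S a6@(0,1):S a7@(2,2):S
t=6: a0@(2,2):S a1@(2,3):S a2@(1,2):S a3@(2,3):S a4@(0,3):S a5@(1,3):S a6@(1,1):S a7@(3,2):S
t=7: a0@(3,2):S a1@(3,3):S a2@(2,2):S a3@(3,3):S a4@(1,3):S a5@(2,3):S a6@(2,1):S a7@(0,2):S
t=8: a0@(0,2):S a1@(0,3):S a2@(3,2):S a3@(0,3):S a4@(2,3):S a5@(3,3):S a6@(3,1):S a7@(1,2):S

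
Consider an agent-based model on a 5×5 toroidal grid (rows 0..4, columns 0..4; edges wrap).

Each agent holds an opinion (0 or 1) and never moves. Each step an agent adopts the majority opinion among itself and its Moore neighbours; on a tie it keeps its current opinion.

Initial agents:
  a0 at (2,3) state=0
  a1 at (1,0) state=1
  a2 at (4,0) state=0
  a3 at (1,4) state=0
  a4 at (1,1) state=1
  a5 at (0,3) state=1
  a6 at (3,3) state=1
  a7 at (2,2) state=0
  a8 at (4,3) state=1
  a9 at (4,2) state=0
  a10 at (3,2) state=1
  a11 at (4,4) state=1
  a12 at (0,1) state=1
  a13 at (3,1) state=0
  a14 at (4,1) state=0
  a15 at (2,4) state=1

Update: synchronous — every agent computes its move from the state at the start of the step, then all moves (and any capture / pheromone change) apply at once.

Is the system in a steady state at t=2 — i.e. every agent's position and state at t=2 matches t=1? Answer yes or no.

t=1: a0@(2,3):0 a1@(1,0):1 a2@(4,0):0 a3@(1,4):1 a4@(1,1):1 a5@(0,3):1 a6@(3,3):1 a7@(2,2):0 a8@(4,3):1 a9@(4,2):1 a10@(3,2):0 a11@(4,4):1 a12@(0,1):1 a13@(3,1):0 a14@(4,1):0 a15@(2,4):1
t=2: (unchanged — steady state)

yes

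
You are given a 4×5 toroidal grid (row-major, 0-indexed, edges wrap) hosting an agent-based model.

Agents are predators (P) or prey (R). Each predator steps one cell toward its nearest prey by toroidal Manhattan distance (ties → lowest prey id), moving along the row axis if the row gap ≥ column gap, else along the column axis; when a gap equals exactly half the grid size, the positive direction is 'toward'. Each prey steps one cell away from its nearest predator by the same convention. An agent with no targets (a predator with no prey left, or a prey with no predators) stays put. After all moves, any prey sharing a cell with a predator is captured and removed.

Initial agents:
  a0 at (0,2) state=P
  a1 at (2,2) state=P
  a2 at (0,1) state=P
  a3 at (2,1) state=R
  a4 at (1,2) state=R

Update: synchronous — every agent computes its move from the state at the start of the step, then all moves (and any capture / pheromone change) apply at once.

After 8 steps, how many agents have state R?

t=1: a0@(1,2):P a1@(2,1):P a2@(1,1):P a3@(2,0):R a4@(2,2):R
t=2: a0@(2,2):P a1@(2,0):P a2@(2,1):P a3@(2,4):R a4@(3,2):R
t=3: a0@(3,2):P a1@(2,4):P a2@(2,0):P a3@(2,3):R a4@(0,2):R
t=4: a0@(0,2):P a1@(2,3):P a2@(2,4):P a3@(2,2):R a4@(1,2):R
t=5: a0@(1,2):P a1@(2,2):P a2@(2,3):P a3@(2,1):R
t=6: a0@(2,2):P a1@(2,1):P a2@(2,2):P a3@(2,0):R
t=7: a0@(2,1):P a1@(2,0):P a2@(2,1):P a3@(2,4):R
t=8: a0@(2,0):P a1@(2,4):P a2@(2,0):P a3@(2,3):R

1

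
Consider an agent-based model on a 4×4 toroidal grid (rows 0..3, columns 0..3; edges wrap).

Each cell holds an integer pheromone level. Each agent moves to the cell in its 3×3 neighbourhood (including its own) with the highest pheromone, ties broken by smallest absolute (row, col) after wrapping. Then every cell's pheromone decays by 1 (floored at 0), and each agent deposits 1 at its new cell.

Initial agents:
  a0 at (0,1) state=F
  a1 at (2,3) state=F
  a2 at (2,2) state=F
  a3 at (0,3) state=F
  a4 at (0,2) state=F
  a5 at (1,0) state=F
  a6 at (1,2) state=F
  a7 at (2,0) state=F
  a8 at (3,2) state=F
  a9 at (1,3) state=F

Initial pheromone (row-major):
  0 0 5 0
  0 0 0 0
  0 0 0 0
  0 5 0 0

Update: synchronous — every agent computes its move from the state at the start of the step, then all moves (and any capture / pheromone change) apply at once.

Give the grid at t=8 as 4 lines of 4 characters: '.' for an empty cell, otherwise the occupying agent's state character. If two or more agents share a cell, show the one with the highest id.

t=1: a0@(0,2) a1@(1,0) a2@(3,1) a3@(0,2) a4@(0,2) a5@(0,0) a6@(0,2) a7@(3,1) a8@(0,2) a9@(0,2) | pheromone: 1 0 10 0 / 1 0 0 0 / 0 0 0 0 / 0 6 0 0
t=2: a0@(0,2) a1@(0,0) a2@(0,2) a3@(0,2) a4@(0,2) a5@(3,1) a6@(0,2) a7@(0,2) a8@(0,2) a9@(0,2) | pheromone: 1 0 17 0 / 0 0 0 0 / 0 0 0 0 / 0 6 0 0
t=3: a0@(0,2) a1@(3,1) a2@(0,2) a3@(0,2) a4@(0,2) a5@(0,2) a6@(0,2) a7@(0,2) a8@(0,2) a9@(0,2) | pheromone: 0 0 25 0 / 0 0 0 0 / 0 0 0 0 / 0 6 0 0
t=4: a0@(0,2) a1@(0,2) a2@(0,2) a3@(0,2) a4@(0,2) a5@(0,2) a6@(0,2) a7@(0,2) a8@(0,2) a9@(0,2) | pheromone: 0 0 34 0 / 0 0 0 0 / 0 0 0 0 / 0 5 0 0
t=5: a0@(0,2) a1@(0,2) a2@(0,2) a3@(0,2) a4@(0,2) a5@(0,2) a6@(0,2) a7@(0,2) a8@(0,2) a9@(0,2) | pheromone: 0 0 43 0 / 0 0 0 0 / 0 0 0 0 / 0 4 0 0
t=6: a0@(0,2) a1@(0,2) a2@(0,2) a3@(0,2) a4@(0,2) a5@(0,2) a6@(0,2) a7@(0,2) a8@(0,2) a9@(0,2) | pheromone: 0 0 52 0 / 0 0 0 0 / 0 0 0 0 / 0 3 0 0
t=7: a0@(0,2) a1@(0,2) a2@(0,2) a3@(0,2) a4@(0,2) a5@(0,2) a6@(0,2) a7@(0,2) a8@(0,2) a9@(0,2) | pheromone: 0 0 61 0 / 0 0 0 0 / 0 0 0 0 / 0 2 0 0
t=8: a0@(0,2) a1@(0,2) a2@(0,2) a3@(0,2) a4@(0,2) a5@(0,2) a6@(0,2) a7@(0,2) a8@(0,2) a9@(0,2) | pheromone: 0 0 70 0 / 0 0 0 0 / 0 0 0 0 / 0 1 0 0

..F.
....
....
....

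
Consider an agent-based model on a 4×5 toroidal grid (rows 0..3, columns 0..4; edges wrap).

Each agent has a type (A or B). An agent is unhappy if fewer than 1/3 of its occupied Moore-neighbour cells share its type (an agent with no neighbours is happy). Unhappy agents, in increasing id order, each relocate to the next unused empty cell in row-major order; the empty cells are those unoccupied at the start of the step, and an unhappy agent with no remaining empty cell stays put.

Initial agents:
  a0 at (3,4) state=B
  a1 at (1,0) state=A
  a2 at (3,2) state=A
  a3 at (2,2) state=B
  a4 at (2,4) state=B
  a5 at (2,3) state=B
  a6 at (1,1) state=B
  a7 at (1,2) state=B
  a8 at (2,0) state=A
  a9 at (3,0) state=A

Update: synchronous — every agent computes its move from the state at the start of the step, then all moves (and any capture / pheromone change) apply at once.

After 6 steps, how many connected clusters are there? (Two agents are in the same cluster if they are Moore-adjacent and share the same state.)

t=1: a0@(3,4):B a1@(1,0):A a2@(0,0):A a3@(2,2):B a4@(2,4):B a5@(2,3):B a6@(1,1):B a7@(1,2):B a8@(2,0):A a9@(3,0):A
t=2: (unchanged — steady state)

2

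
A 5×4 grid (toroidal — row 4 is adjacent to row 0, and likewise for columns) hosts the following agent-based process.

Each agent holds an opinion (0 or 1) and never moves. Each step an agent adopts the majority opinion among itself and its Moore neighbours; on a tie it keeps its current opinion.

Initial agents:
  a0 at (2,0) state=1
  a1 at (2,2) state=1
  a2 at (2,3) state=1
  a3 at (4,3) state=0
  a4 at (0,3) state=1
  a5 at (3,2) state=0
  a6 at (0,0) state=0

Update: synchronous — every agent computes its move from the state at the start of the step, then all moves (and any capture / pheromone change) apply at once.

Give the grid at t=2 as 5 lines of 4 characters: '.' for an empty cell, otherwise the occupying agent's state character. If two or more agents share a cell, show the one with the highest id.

0..0
....
1.11
..0.
...0

t=1: a0@(2,0):1 a1@(2,2):1 a2@(2,3):1 a3@(4,3):0 a4@(0,3):0 a5@(3,2):0 a6@(0,0):0
t=2: (unchanged — steady state)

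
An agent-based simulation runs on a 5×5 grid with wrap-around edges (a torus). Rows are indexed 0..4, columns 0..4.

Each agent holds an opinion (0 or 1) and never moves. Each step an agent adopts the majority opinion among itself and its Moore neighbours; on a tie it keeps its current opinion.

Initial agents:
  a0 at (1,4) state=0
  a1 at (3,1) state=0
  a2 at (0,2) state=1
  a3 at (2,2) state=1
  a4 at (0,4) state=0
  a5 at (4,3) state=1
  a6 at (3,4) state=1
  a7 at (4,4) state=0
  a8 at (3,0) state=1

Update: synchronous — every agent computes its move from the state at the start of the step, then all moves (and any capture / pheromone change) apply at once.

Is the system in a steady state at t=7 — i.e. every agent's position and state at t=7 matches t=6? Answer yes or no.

t=1: a0@(1,4):0 a1@(3,1):1 a2@(0,2):1 a3@(2,2):1 a4@(0,4):0 a5@(4,3):1 a6@(3,4):1 a7@(4,4):1 a8@(3,0):1
t=2: (unchanged — steady state)

yes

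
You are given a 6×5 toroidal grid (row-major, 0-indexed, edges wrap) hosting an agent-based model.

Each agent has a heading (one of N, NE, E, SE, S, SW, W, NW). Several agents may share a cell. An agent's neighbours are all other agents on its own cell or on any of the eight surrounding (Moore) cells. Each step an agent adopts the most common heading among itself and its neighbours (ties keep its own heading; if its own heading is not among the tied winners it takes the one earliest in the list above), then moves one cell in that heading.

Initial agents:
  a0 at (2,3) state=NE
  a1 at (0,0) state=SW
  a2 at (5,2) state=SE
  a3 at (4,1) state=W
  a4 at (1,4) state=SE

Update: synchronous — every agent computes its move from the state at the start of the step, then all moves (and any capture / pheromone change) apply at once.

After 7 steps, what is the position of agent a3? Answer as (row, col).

t=1: a0@(1,4):NE a1@(1,4):SW a2@(0,3):SE a3@(4,0):W a4@(2,0):SE
t=2: a0@(2,0):SE a1@(2,0):SE a2@(1,4):SE a3@(4,4):W a4@(3,1):SE
t=3: a0@(3,1):SE a1@(3,1):SE a2@(2,0):SE a3@(4,3):W a4@(4,2):SE
t=4: a0@(4,2):SE a1@(4,2):SE a2@(3,1):SE a3@(4,2):W a4@(5,3):SE
t=5: a0@(5,3):SE a1@(5,3):SE a2@(4,2):SE a3@(5,3):SE a4@(0,4):SE
t=6: a0@(0,4):SE a1@(0,4):SE a2@(5,3):SE a3@(0,4):SE a4@(1,0):SE
t=7: a0@(1,0):SE a1@(1,0):SE a2@(0,4):SE a3@(1,0):SE a4@(2,1):SE

(1, 0)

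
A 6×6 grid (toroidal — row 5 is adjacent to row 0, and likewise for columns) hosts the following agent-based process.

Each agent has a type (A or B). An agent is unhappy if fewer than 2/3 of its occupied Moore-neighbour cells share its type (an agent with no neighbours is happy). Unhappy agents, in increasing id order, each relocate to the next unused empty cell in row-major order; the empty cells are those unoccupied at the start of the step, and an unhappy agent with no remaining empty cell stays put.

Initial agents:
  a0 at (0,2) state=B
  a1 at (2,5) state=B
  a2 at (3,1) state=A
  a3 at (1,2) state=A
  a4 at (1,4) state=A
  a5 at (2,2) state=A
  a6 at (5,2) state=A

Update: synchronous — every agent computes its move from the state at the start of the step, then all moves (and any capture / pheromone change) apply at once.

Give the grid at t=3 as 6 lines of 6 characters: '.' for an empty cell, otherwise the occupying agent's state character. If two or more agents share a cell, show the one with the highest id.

B...AB
.AA...
..A...
.A....
......
......

t=1: a0@(0,0):B a1@(0,1):B a2@(3,1):A a3@(0,3):A a4@(0,4):A a5@(2,2):A a6@(0,5):A
t=2: a0@(0,2):B a1@(0,1):B a2@(3,1):A a3@(0,3):A a4@(0,4):A a5@(2,2):A a6@(1,0):A
t=3: a0@(0,0):B a1@(0,5):B a2@(3,1):A a3@(1,1):A a4@(0,4):A a5@(2,2):A a6@(1,2):A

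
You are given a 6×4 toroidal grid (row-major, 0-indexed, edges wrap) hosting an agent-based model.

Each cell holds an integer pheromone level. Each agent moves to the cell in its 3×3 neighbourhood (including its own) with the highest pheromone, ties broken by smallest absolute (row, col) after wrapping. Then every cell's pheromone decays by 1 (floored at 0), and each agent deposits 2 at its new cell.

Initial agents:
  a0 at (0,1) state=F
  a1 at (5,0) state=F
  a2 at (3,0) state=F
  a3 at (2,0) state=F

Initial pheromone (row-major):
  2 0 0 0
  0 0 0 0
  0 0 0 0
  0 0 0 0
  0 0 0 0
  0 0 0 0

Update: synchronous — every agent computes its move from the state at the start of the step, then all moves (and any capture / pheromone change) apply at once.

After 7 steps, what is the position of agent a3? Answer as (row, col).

(0, 0)

t=1: a0@(0,0) a1@(0,0) a2@(2,0) a3@(1,0) | pheromone: 5 0 0 0 / 2 0 0 0 / 2 0 0 0 / 0 0 0 0 / 0 0 0 0 / 0 0 0 0
t=2: a0@(0,0) a1@(0,0) a2@(1,0) a3@(0,0) | pheromone: 10 0 0 0 / 3 0 0 0 / 1 0 0 0 / 0 0 0 0 / 0 0 0 0 / 0 0 0 0
t=3: a0@(0,0) a1@(0,0) a2@(0,0) a3@(0,0) | pheromone: 17 0 0 0 / 2 0 0 0 / 0 0 0 0 / 0 0 0 0 / 0 0 0 0 / 0 0 0 0
t=4: a0@(0,0) a1@(0,0) a2@(0,0) a3@(0,0) | pheromone: 24 0 0 0 / 1 0 0 0 / 0 0 0 0 / 0 0 0 0 / 0 0 0 0 / 0 0 0 0
t=5: a0@(0,0) a1@(0,0) a2@(0,0) a3@(0,0) | pheromone: 31 0 0 0 / 0 0 0 0 / 0 0 0 0 / 0 0 0 0 / 0 0 0 0 / 0 0 0 0
t=6: a0@(0,0) a1@(0,0) a2@(0,0) a3@(0,0) | pheromone: 38 0 0 0 / 0 0 0 0 / 0 0 0 0 / 0 0 0 0 / 0 0 0 0 / 0 0 0 0
t=7: a0@(0,0) a1@(0,0) a2@(0,0) a3@(0,0) | pheromone: 45 0 0 0 / 0 0 0 0 / 0 0 0 0 / 0 0 0 0 / 0 0 0 0 / 0 0 0 0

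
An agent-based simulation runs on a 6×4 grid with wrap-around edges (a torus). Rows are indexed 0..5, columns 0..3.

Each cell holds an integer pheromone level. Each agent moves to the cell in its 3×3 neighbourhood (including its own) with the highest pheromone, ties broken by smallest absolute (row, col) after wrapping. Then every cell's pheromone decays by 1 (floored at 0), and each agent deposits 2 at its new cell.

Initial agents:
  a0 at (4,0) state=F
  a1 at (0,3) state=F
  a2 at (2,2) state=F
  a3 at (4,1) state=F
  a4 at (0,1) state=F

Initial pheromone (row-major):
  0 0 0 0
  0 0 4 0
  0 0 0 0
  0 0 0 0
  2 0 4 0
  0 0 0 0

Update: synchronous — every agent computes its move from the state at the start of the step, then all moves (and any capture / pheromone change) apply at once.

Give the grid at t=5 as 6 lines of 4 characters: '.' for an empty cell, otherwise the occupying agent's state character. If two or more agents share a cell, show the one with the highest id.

t=1: a0@(4,0) a1@(1,2) a2@(1,2) a3@(4,2) a4@(1,2) | pheromone: 0 0 0 0 / 0 0 9 0 / 0 0 0 0 / 0 0 0 0 / 3 0 5 0 / 0 0 0 0
t=2: a0@(4,0) a1@(1,2) a2@(1,2) a3@(4,2) a4@(1,2) | pheromone: 0 0 0 0 / 0 0 14 0 / 0 0 0 0 / 0 0 0 0 / 4 0 6 0 / 0 0 0 0
t=3: a0@(4,0) a1@(1,2) a2@(1,2) a3@(4,2) a4@(1,2) | pheromone: 0 0 0 0 / 0 0 19 0 / 0 0 0 0 / 0 0 0 0 / 5 0 7 0 / 0 0 0 0
t=4: a0@(4,0) a1@(1,2) a2@(1,2) a3@(4,2) a4@(1,2) | pheromone: 0 0 0 0 / 0 0 24 0 / 0 0 0 0 / 0 0 0 0 / 6 0 8 0 / 0 0 0 0
t=5: a0@(4,0) a1@(1,2) a2@(1,2) a3@(4,2) a4@(1,2) | pheromone: 0 0 0 0 / 0 0 29 0 / 0 0 0 0 / 0 0 0 0 / 7 0 9 0 / 0 0 0 0

....
..F.
....
....
F.F.
....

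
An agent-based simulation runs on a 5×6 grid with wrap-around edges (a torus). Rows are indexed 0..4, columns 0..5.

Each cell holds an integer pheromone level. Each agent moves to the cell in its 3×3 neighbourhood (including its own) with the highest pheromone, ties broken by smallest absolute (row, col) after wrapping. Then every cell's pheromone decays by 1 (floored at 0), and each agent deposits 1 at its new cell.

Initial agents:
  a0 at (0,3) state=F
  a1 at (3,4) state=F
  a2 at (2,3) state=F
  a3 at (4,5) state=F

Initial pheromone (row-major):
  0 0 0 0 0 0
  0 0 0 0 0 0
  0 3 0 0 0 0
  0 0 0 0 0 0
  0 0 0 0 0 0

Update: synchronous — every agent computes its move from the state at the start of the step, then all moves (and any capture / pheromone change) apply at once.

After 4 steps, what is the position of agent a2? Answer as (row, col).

t=1: a0@(0,2) a1@(2,3) a2@(1,2) a3@(0,0) | pheromone: 1 0 1 0 0 0 / 0 0 1 0 0 0 / 0 2 0 1 0 0 / 0 0 0 0 0 0 / 0 0 0 0 0 0
t=2: a0@(0,2) a1@(1,2) a2@(2,1) a3@(0,0) | pheromone: 1 0 1 0 0 0 / 0 0 1 0 0 0 / 0 2 0 0 0 0 / 0 0 0 0 0 0 / 0 0 0 0 0 0
t=3: a0@(0,2) a1@(2,1) a2@(2,1) a3@(0,0) | pheromone: 1 0 1 0 0 0 / 0 0 0 0 0 0 / 0 3 0 0 0 0 / 0 0 0 0 0 0 / 0 0 0 0 0 0
t=4: a0@(0,2) a1@(2,1) a2@(2,1) a3@(0,0) | pheromone: 1 0 1 0 0 0 / 0 0 0 0 0 0 / 0 4 0 0 0 0 / 0 0 0 0 0 0 / 0 0 0 0 0 0

(2, 1)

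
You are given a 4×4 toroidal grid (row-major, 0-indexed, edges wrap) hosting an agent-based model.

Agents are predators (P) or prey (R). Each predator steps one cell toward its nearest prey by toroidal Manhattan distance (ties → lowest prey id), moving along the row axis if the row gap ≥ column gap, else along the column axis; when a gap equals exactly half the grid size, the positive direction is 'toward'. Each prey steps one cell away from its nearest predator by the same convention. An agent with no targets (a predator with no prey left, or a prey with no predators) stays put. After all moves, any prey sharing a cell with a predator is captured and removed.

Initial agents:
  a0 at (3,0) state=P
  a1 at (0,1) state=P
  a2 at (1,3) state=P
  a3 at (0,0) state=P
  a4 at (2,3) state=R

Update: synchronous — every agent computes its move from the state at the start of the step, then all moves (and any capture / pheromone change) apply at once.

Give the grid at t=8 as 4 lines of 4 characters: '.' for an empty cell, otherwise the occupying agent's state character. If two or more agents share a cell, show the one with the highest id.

t=1: a0@(2,0):P a1@(1,1):P a2@(2,3):P a3@(1,0):P a4@(3,3):R
t=2: a0@(3,0):P a1@(2,1):P a2@(3,3):P a3@(2,0):P a4@(0,3):R
t=3: a0@(0,0):P a1@(3,1):P a2@(0,3):P a3@(3,0):P a4@(1,3):R
t=4: a0@(1,0):P a1@(0,1):P a2@(1,3):P a3@(0,0):P a4@(2,3):R
t=5: a0@(2,0):P a1@(1,1):P a2@(2,3):P a3@(1,0):P a4@(3,3):R
t=6: a0@(3,0):P a1@(2,1):P a2@(3,3):P a3@(2,0):P a4@(0,3):R
t=7: a0@(0,0):P a1@(3,1):P a2@(0,3):P a3@(3,0):P a4@(1,3):R
t=8: a0@(1,0):P a1@(0,1):P a2@(1,3):P a3@(0,0):P a4@(2,3):R

PP..
P..P
...R
....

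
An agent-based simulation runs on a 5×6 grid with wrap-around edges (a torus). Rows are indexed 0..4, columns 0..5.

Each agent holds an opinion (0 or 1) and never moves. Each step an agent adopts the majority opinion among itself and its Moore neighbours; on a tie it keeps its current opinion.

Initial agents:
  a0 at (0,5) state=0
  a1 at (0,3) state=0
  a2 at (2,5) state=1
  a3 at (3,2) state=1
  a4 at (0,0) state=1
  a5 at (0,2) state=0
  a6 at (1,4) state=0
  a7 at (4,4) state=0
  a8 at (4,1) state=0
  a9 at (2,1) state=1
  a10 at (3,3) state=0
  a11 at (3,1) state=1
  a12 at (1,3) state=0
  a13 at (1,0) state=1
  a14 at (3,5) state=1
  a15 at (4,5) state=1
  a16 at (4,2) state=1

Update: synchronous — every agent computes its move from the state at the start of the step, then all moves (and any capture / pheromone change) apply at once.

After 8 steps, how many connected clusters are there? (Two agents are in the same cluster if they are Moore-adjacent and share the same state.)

2

t=1: a0@(0,5):0 a1@(0,3):0 a2@(2,5):1 a3@(3,2):1 a4@(0,0):1 a5@(0,2):0 a6@(1,4):0 a7@(4,4):0 a8@(4,1):1 a9@(2,1):1 a10@(3,3):0 a11@(3,1):1 a12@(1,3):0 a13@(1,0):1 a14@(3,5):1 a15@(4,5):1 a16@(4,2):0
t=2: (unchanged — steady state)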